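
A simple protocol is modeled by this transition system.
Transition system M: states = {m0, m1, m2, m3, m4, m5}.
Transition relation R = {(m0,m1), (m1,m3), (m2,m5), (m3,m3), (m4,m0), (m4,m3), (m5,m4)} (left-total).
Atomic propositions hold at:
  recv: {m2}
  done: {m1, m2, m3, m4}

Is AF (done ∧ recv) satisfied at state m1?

No

Sat(done ∧ recv) = {m2}
AF (done ∧ recv): least fixpoint, start Z0 = {m2}, add states with every successor in Z. Already a fixed point.
Sat(AF (done ∧ recv)) = {m2}
m1 ∉ Sat(AF (done ∧ recv)) = {m2}, so the formula does not hold at m1.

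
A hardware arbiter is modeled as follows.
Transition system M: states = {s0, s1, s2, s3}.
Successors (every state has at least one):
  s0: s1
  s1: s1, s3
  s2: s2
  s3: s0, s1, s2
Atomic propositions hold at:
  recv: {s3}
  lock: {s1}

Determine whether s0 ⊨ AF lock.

AF lock: least fixpoint, start Z0 = {s1}, add states with every successor in Z. Z1 = {s0, s1}; fixed.
Sat(AF lock) = {s0, s1}
s0 ∈ Sat(AF lock) = {s0, s1}, so the formula holds at s0.

Yes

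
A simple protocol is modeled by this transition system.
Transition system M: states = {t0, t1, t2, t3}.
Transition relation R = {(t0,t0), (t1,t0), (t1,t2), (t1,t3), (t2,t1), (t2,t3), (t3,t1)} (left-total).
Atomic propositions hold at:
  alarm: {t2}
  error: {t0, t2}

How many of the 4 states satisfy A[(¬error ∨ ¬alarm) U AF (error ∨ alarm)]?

2

Sat(¬error) = {t1, t3}
Sat(¬alarm) = {t0, t1, t3}
Sat(¬error ∨ ¬alarm) = {t0, t1, t3}
Sat(error ∨ alarm) = {t0, t2}
AF (error ∨ alarm): least fixpoint, start Z0 = {t0, t2}, add states with every successor in Z. Already a fixed point.
Sat(AF (error ∨ alarm)) = {t0, t2}
A[(¬error ∨ ¬alarm) U AF (error ∨ alarm)]: least fixpoint, start Z0 = Sat(AF (error ∨ alarm)) = {t0, t2}, add states in Sat(¬error ∨ ¬alarm) with every successor in Z. Already a fixed point.
Sat(A[(¬error ∨ ¬alarm) U AF (error ∨ alarm)]) = {t0, t2}
|Sat(A[(¬error ∨ ¬alarm) U AF (error ∨ alarm)])| = |{t0, t2}| = 2.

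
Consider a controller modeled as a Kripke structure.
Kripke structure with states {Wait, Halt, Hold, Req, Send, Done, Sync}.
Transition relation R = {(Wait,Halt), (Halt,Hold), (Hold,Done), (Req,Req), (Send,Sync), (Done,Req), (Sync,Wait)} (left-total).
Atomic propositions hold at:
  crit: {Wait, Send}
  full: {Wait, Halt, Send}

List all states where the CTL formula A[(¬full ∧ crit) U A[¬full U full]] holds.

Sat(¬full) = {Hold, Req, Done, Sync}
Sat(¬full ∧ crit) = ∅
A[¬full U full]: least fixpoint, start Z0 = Sat(full) = {Wait, Halt, Send}, add states in Sat(¬full) with every successor in Z. Z1 = {Wait, Halt, Send, Sync}; fixed.
Sat(A[¬full U full]) = {Wait, Halt, Send, Sync}
A[(¬full ∧ crit) U A[¬full U full]]: least fixpoint, start Z0 = Sat(A[¬full U full]) = {Wait, Halt, Send, Sync}, add states in Sat(¬full ∧ crit) with every successor in Z. Already a fixed point.
Sat(A[(¬full ∧ crit) U A[¬full U full]]) = {Wait, Halt, Send, Sync}

{Wait, Halt, Send, Sync}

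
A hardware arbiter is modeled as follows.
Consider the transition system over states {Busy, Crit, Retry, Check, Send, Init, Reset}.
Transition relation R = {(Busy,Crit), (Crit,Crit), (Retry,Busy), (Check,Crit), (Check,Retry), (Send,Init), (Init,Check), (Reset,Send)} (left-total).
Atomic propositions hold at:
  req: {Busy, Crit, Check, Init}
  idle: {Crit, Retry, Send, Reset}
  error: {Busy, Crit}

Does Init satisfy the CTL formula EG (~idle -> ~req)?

No

Sat(~idle) = {Busy, Check, Init}
Sat(~req) = {Retry, Send, Reset}
Sat(~idle -> ~req) = {Crit, Retry, Send, Reset}
EG (~idle -> ~req): greatest fixpoint, start Z0 = {Crit, Retry, Send, Reset}, keep only states in Sat with some successor in Z. Z1 = {Crit, Reset}; Z2 = {Crit}; fixed.
Sat(EG (~idle -> ~req)) = {Crit}
Init ∉ Sat(EG (~idle -> ~req)) = {Crit}, so the formula does not hold at Init.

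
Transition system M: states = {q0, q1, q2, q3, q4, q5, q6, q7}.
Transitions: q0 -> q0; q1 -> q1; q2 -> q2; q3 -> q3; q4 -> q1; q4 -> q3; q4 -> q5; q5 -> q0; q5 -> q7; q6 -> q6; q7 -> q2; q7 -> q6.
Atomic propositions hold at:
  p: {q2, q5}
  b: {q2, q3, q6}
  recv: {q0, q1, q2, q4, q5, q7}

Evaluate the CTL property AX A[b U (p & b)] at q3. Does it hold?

No

Sat(p & b) = {q2}
A[b U (p & b)]: least fixpoint, start Z0 = Sat((p & b)) = {q2}, add states in Sat(b) with every successor in Z. Already a fixed point.
Sat(A[b U (p & b)]) = {q2}
Sat(AX A[b U (p & b)]) = {s : every successor in {q2}} = {q2}
q3 ∉ Sat(AX A[b U (p & b)]) = {q2}, so the formula does not hold at q3.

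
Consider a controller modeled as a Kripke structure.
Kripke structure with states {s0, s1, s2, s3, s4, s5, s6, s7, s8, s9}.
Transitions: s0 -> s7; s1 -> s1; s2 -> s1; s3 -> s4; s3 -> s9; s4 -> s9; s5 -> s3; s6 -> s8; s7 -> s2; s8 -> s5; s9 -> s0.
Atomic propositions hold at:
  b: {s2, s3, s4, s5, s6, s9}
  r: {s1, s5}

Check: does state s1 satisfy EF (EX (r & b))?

No

Sat(r & b) = {s5}
Sat(EX (r & b)) = {s : some successor in {s5}} = {s8}
EF (EX (r & b)): least fixpoint, start Z0 = {s8}, add states with some successor in Z. Z1 = {s6, s8}; fixed.
Sat(EF (EX (r & b))) = {s6, s8}
s1 ∉ Sat(EF (EX (r & b))) = {s6, s8}, so the formula does not hold at s1.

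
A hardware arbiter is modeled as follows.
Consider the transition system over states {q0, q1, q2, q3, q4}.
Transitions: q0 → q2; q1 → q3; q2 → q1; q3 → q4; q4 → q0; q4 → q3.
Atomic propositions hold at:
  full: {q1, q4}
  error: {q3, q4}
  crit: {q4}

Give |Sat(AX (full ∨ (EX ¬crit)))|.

3

Sat(¬crit) = {q0, q1, q2, q3}
Sat(EX ¬crit) = {s : some successor in {q0, q1, q2, q3}} = {q0, q1, q2, q4}
Sat(full ∨ (EX ¬crit)) = {q0, q1, q2, q4}
Sat(AX (full ∨ (EX ¬crit))) = {s : every successor in {q0, q1, q2, q4}} = {q0, q2, q3}
|Sat(AX (full ∨ (EX ¬crit)))| = |{q0, q2, q3}| = 3.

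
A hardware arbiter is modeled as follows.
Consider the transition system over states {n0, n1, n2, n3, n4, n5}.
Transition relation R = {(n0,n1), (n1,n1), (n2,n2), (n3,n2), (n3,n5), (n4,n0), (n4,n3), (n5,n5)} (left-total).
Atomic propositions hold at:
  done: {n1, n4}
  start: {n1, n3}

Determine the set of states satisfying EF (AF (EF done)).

EF done: least fixpoint, start Z0 = {n1, n4}, add states with some successor in Z. Z1 = {n0, n1, n4}; fixed.
Sat(EF done) = {n0, n1, n4}
AF (EF done): least fixpoint, start Z0 = {n0, n1, n4}, add states with every successor in Z. Already a fixed point.
Sat(AF (EF done)) = {n0, n1, n4}
EF (AF (EF done)): least fixpoint, start Z0 = {n0, n1, n4}, add states with some successor in Z. Already a fixed point.
Sat(EF (AF (EF done))) = {n0, n1, n4}

{n0, n1, n4}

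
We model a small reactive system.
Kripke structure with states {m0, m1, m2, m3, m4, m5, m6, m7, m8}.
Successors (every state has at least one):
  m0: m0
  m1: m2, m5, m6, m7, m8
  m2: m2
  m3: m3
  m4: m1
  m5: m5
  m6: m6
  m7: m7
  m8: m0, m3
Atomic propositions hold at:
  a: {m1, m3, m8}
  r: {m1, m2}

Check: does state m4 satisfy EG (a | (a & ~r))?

No

Sat(~r) = {m0, m3, m4, m5, m6, m7, m8}
Sat(a & ~r) = {m3, m8}
Sat(a | (a & ~r)) = {m1, m3, m8}
EG (a | (a & ~r)): greatest fixpoint, start Z0 = {m1, m3, m8}, keep only states in Sat with some successor in Z. Already a fixed point.
Sat(EG (a | (a & ~r))) = {m1, m3, m8}
m4 ∉ Sat(EG (a | (a & ~r))) = {m1, m3, m8}, so the formula does not hold at m4.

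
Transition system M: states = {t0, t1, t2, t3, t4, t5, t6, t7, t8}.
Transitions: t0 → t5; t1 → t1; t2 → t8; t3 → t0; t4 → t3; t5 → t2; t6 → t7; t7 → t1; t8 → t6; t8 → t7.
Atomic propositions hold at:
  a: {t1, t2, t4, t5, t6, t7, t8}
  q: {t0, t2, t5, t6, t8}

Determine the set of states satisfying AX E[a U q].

E[a U q]: least fixpoint, start Z0 = Sat(q) = {t0, t2, t5, t6, t8}, add states in Sat(a) with some successor in Z. Already a fixed point.
Sat(E[a U q]) = {t0, t2, t5, t6, t8}
Sat(AX E[a U q]) = {s : every successor in {t0, t2, t5, t6, t8}} = {t0, t2, t3, t5}

{t0, t2, t3, t5}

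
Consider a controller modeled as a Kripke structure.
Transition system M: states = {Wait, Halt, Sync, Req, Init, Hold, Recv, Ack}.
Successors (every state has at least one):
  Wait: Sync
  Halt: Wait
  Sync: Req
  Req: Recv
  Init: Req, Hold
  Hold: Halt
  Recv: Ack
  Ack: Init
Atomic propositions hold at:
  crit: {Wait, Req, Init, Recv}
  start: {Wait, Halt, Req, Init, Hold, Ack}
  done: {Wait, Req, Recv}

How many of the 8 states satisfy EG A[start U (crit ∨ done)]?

4

Sat(crit ∨ done) = {Wait, Req, Init, Recv}
A[start U (crit ∨ done)]: least fixpoint, start Z0 = Sat((crit ∨ done)) = {Wait, Req, Init, Recv}, add states in Sat(start) with every successor in Z. Z1 = {Wait, Halt, Req, Init, Recv, Ack}; Z2 = {Wait, Halt, Req, Init, Hold, Recv, Ack}; fixed.
Sat(A[start U (crit ∨ done)]) = {Wait, Halt, Req, Init, Hold, Recv, Ack}
EG A[start U (crit ∨ done)]: greatest fixpoint, start Z0 = {Wait, Halt, Req, Init, Hold, Recv, Ack}, keep only states in Sat with some successor in Z. Z1 = {Halt, Req, Init, Hold, Recv, Ack}; Z2 = {Req, Init, Hold, Recv, Ack}; Z3 = {Req, Init, Recv, Ack}; fixed.
Sat(EG A[start U (crit ∨ done)]) = {Req, Init, Recv, Ack}
|Sat(EG A[start U (crit ∨ done)])| = |{Req, Init, Recv, Ack}| = 4.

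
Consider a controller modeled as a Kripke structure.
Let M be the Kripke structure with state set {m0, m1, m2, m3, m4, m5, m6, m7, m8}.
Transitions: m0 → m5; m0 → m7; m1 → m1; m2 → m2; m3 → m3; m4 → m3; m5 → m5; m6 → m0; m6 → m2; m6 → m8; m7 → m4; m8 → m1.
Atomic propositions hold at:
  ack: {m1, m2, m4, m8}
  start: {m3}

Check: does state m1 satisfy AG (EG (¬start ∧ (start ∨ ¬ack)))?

No

Sat(¬start) = {m0, m1, m2, m4, m5, m6, m7, m8}
Sat(¬ack) = {m0, m3, m5, m6, m7}
Sat(start ∨ ¬ack) = {m0, m3, m5, m6, m7}
Sat(¬start ∧ (start ∨ ¬ack)) = {m0, m5, m6, m7}
EG (¬start ∧ (start ∨ ¬ack)): greatest fixpoint, start Z0 = {m0, m5, m6, m7}, keep only states in Sat with some successor in Z. Z1 = {m0, m5, m6}; fixed.
Sat(EG (¬start ∧ (start ∨ ¬ack))) = {m0, m5, m6}
AG (EG (¬start ∧ (start ∨ ¬ack))): greatest fixpoint, start Z0 = {m0, m5, m6}, keep only states in Sat with every successor in Z. Z1 = {m5}; fixed.
Sat(AG (EG (¬start ∧ (start ∨ ¬ack)))) = {m5}
m1 ∉ Sat(AG (EG (¬start ∧ (start ∨ ¬ack)))) = {m5}, so the formula does not hold at m1.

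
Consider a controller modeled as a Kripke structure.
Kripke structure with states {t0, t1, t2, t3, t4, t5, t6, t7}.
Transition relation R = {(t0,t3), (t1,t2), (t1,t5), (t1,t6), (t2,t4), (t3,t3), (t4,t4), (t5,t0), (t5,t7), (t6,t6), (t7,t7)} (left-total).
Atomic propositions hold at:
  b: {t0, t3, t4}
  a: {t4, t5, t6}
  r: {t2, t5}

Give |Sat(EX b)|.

Sat(EX b) = {s : some successor in {t0, t3, t4}} = {t0, t2, t3, t4, t5}
|Sat(EX b)| = |{t0, t2, t3, t4, t5}| = 5.

5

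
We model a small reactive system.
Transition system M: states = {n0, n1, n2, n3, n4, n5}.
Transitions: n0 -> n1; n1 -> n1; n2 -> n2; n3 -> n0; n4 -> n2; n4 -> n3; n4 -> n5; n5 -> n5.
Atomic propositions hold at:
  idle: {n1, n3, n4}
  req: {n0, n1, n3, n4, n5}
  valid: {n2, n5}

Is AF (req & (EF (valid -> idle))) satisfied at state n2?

Sat(valid -> idle) = {n0, n1, n3, n4}
EF (valid -> idle): least fixpoint, start Z0 = {n0, n1, n3, n4}, add states with some successor in Z. Already a fixed point.
Sat(EF (valid -> idle)) = {n0, n1, n3, n4}
Sat(req & (EF (valid -> idle))) = {n0, n1, n3, n4}
AF (req & (EF (valid -> idle))): least fixpoint, start Z0 = {n0, n1, n3, n4}, add states with every successor in Z. Already a fixed point.
Sat(AF (req & (EF (valid -> idle)))) = {n0, n1, n3, n4}
n2 ∉ Sat(AF (req & (EF (valid -> idle)))) = {n0, n1, n3, n4}, so the formula does not hold at n2.

No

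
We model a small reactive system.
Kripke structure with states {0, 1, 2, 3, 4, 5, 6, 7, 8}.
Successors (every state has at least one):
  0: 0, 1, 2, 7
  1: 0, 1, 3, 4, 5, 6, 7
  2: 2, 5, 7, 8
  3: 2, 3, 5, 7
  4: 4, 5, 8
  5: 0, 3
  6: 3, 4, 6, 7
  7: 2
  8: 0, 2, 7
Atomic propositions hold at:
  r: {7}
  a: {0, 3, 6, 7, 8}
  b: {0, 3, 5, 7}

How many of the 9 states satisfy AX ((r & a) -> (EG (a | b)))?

3

Sat(r & a) = {7}
Sat(a | b) = {0, 3, 5, 6, 7, 8}
EG (a | b): greatest fixpoint, start Z0 = {0, 3, 5, 6, 7, 8}, keep only states in Sat with some successor in Z. Z1 = {0, 3, 5, 6, 8}; fixed.
Sat(EG (a | b)) = {0, 3, 5, 6, 8}
Sat((r & a) -> (EG (a | b))) = {0, 1, 2, 3, 4, 5, 6, 8}
Sat(AX ((r & a) -> (EG (a | b)))) = {s : every successor in {0, 1, 2, 3, 4, 5, 6, 8}} = {4, 5, 7}
|Sat(AX ((r & a) -> (EG (a | b))))| = |{4, 5, 7}| = 3.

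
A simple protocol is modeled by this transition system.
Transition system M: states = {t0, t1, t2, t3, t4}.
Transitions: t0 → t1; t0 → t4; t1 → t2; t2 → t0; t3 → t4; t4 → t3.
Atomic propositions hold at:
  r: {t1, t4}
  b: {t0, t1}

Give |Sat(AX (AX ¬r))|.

3

Sat(¬r) = {t0, t2, t3}
Sat(AX ¬r) = {s : every successor in {t0, t2, t3}} = {t1, t2, t4}
Sat(AX (AX ¬r)) = {s : every successor in {t1, t2, t4}} = {t0, t1, t3}
|Sat(AX (AX ¬r))| = |{t0, t1, t3}| = 3.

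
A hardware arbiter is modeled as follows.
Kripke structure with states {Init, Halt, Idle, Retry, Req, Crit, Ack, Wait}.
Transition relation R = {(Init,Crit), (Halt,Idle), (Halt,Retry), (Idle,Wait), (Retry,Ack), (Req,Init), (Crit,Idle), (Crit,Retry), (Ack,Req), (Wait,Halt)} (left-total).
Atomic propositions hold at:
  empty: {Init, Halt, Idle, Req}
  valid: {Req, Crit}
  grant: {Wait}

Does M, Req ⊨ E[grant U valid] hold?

Yes

E[grant U valid]: least fixpoint, start Z0 = Sat(valid) = {Req, Crit}, add states in Sat(grant) with some successor in Z. Already a fixed point.
Sat(E[grant U valid]) = {Req, Crit}
Req ∈ Sat(E[grant U valid]) = {Req, Crit}, so the formula holds at Req.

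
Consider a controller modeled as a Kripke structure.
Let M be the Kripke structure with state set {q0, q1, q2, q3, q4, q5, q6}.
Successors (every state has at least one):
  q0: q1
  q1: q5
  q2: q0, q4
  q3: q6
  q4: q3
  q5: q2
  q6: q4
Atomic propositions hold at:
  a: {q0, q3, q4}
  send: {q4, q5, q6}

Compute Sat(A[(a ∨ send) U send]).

Sat(a ∨ send) = {q0, q3, q4, q5, q6}
A[(a ∨ send) U send]: least fixpoint, start Z0 = Sat(send) = {q4, q5, q6}, add states in Sat(a ∨ send) with every successor in Z. Z1 = {q3, q4, q5, q6}; fixed.
Sat(A[(a ∨ send) U send]) = {q3, q4, q5, q6}

{q3, q4, q5, q6}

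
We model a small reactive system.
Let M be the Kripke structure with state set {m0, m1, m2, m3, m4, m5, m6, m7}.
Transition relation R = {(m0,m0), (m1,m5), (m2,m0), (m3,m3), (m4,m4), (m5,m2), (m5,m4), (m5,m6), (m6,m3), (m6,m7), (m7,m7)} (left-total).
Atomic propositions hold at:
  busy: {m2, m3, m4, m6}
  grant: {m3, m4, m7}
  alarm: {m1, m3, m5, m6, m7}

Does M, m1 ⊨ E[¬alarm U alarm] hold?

Sat(¬alarm) = {m0, m2, m4}
E[¬alarm U alarm]: least fixpoint, start Z0 = Sat(alarm) = {m1, m3, m5, m6, m7}, add states in Sat(¬alarm) with some successor in Z. Already a fixed point.
Sat(E[¬alarm U alarm]) = {m1, m3, m5, m6, m7}
m1 ∈ Sat(E[¬alarm U alarm]) = {m1, m3, m5, m6, m7}, so the formula holds at m1.

Yes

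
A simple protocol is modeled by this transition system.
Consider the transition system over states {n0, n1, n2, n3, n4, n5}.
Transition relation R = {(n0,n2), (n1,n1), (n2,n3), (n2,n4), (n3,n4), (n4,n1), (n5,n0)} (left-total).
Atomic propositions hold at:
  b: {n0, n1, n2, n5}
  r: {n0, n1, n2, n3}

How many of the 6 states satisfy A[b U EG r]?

1

EG r: greatest fixpoint, start Z0 = {n0, n1, n2, n3}, keep only states in Sat with some successor in Z. Z1 = {n0, n1, n2}; Z2 = {n0, n1}; Z3 = {n1}; fixed.
Sat(EG r) = {n1}
A[b U EG r]: least fixpoint, start Z0 = Sat(EG r) = {n1}, add states in Sat(b) with every successor in Z. Already a fixed point.
Sat(A[b U EG r]) = {n1}
|Sat(A[b U EG r])| = |{n1}| = 1.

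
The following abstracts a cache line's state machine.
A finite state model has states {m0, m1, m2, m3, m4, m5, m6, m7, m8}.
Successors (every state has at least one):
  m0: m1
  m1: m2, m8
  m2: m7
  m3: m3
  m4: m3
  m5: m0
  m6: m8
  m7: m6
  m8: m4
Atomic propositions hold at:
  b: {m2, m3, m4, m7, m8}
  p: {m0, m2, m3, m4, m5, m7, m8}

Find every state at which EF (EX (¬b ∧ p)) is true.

Sat(¬b) = {m0, m1, m5, m6}
Sat(¬b ∧ p) = {m0, m5}
Sat(EX (¬b ∧ p)) = {s : some successor in {m0, m5}} = {m5}
EF (EX (¬b ∧ p)): least fixpoint, start Z0 = {m5}, add states with some successor in Z. Already a fixed point.
Sat(EF (EX (¬b ∧ p))) = {m5}

{m5}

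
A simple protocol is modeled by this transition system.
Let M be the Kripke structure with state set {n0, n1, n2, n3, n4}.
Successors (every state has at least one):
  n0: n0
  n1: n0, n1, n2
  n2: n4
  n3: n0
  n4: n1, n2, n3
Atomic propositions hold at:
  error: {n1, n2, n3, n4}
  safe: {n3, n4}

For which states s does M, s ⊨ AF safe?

AF safe: least fixpoint, start Z0 = {n3, n4}, add states with every successor in Z. Z1 = {n2, n3, n4}; fixed.
Sat(AF safe) = {n2, n3, n4}

{n2, n3, n4}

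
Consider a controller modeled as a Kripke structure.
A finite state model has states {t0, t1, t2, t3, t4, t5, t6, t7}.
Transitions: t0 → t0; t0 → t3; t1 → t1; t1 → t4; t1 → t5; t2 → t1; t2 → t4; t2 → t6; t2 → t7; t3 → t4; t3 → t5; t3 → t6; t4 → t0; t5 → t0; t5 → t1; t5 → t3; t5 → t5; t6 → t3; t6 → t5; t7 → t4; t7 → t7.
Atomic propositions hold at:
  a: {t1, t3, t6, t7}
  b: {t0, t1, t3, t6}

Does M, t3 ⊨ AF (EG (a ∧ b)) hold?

Yes

Sat(a ∧ b) = {t1, t3, t6}
EG (a ∧ b): greatest fixpoint, start Z0 = {t1, t3, t6}, keep only states in Sat with some successor in Z. Already a fixed point.
Sat(EG (a ∧ b)) = {t1, t3, t6}
AF (EG (a ∧ b)): least fixpoint, start Z0 = {t1, t3, t6}, add states with every successor in Z. Already a fixed point.
Sat(AF (EG (a ∧ b))) = {t1, t3, t6}
t3 ∈ Sat(AF (EG (a ∧ b))) = {t1, t3, t6}, so the formula holds at t3.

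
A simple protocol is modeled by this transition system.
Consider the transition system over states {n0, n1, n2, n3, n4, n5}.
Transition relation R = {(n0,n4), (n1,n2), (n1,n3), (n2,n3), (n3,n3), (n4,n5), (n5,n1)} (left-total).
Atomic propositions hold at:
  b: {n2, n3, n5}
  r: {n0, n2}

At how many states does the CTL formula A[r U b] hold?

A[r U b]: least fixpoint, start Z0 = Sat(b) = {n2, n3, n5}, add states in Sat(r) with every successor in Z. Already a fixed point.
Sat(A[r U b]) = {n2, n3, n5}
|Sat(A[r U b])| = |{n2, n3, n5}| = 3.

3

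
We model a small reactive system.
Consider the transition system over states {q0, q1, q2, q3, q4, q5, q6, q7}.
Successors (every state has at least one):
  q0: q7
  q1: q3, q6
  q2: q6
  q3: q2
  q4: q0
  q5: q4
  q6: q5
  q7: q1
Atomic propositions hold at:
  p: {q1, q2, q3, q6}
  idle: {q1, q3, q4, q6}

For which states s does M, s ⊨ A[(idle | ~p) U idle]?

Sat(~p) = {q0, q4, q5, q7}
Sat(idle | ~p) = {q0, q1, q3, q4, q5, q6, q7}
A[(idle | ~p) U idle]: least fixpoint, start Z0 = Sat(idle) = {q1, q3, q4, q6}, add states in Sat(idle | ~p) with every successor in Z. Z1 = {q1, q3, q4, q5, q6, q7}; Z2 = {q0, q1, q3, q4, q5, q6, q7}; fixed.
Sat(A[(idle | ~p) U idle]) = {q0, q1, q3, q4, q5, q6, q7}

{q0, q1, q3, q4, q5, q6, q7}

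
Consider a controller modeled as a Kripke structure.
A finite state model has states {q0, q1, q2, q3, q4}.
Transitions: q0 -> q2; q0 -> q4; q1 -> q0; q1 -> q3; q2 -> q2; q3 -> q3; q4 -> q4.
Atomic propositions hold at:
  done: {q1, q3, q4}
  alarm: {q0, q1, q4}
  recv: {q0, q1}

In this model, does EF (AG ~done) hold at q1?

Yes

Sat(~done) = {q0, q2}
AG ~done: greatest fixpoint, start Z0 = {q0, q2}, keep only states in Sat with every successor in Z. Z1 = {q2}; fixed.
Sat(AG ~done) = {q2}
EF (AG ~done): least fixpoint, start Z0 = {q2}, add states with some successor in Z. Z1 = {q0, q2}; Z2 = {q0, q1, q2}; fixed.
Sat(EF (AG ~done)) = {q0, q1, q2}
q1 ∈ Sat(EF (AG ~done)) = {q0, q1, q2}, so the formula holds at q1.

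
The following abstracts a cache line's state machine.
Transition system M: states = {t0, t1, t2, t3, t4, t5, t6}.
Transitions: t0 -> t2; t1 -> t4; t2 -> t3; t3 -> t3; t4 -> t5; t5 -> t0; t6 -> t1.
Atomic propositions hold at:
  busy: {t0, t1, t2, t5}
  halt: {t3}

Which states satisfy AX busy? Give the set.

{t0, t4, t5, t6}

Sat(AX busy) = {s : every successor in {t0, t1, t2, t5}} = {t0, t4, t5, t6}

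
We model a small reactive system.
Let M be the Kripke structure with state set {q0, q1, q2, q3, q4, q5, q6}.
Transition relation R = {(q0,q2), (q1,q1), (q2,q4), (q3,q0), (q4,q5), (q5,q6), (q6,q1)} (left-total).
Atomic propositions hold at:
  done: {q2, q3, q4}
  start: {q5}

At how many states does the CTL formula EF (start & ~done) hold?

Sat(~done) = {q0, q1, q5, q6}
Sat(start & ~done) = {q5}
EF (start & ~done): least fixpoint, start Z0 = {q5}, add states with some successor in Z. Z1 = {q4, q5}; Z2 = {q2, q4, q5}; Z3 = {q0, q2, q4, q5}; Z4 = {q0, q2, q3, q4, q5}; fixed.
Sat(EF (start & ~done)) = {q0, q2, q3, q4, q5}
|Sat(EF (start & ~done))| = |{q0, q2, q3, q4, q5}| = 5.

5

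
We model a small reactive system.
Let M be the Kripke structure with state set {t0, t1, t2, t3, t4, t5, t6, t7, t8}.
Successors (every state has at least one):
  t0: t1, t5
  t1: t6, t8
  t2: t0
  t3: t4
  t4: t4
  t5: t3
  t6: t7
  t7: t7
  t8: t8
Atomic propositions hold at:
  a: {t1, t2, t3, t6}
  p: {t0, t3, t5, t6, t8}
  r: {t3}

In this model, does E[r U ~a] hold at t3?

Sat(~a) = {t0, t4, t5, t7, t8}
E[r U ~a]: least fixpoint, start Z0 = Sat(~a) = {t0, t4, t5, t7, t8}, add states in Sat(r) with some successor in Z. Z1 = {t0, t3, t4, t5, t7, t8}; fixed.
Sat(E[r U ~a]) = {t0, t3, t4, t5, t7, t8}
t3 ∈ Sat(E[r U ~a]) = {t0, t3, t4, t5, t7, t8}, so the formula holds at t3.

Yes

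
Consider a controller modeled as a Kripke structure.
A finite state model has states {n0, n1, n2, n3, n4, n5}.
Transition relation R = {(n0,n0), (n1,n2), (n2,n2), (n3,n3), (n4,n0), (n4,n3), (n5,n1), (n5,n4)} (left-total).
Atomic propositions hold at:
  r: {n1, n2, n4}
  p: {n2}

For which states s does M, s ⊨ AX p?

Sat(AX p) = {s : every successor in {n2}} = {n1, n2}

{n1, n2}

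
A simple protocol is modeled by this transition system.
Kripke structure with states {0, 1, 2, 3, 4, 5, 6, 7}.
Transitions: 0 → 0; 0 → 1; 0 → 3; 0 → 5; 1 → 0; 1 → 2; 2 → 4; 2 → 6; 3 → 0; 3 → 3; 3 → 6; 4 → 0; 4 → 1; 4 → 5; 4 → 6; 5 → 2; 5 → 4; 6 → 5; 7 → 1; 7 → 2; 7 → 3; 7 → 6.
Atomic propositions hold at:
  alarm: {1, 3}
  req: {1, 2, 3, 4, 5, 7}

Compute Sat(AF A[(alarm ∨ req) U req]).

Sat(alarm ∨ req) = {1, 2, 3, 4, 5, 7}
A[(alarm ∨ req) U req]: least fixpoint, start Z0 = Sat(req) = {1, 2, 3, 4, 5, 7}, add states in Sat(alarm ∨ req) with every successor in Z. Already a fixed point.
Sat(A[(alarm ∨ req) U req]) = {1, 2, 3, 4, 5, 7}
AF A[(alarm ∨ req) U req]: least fixpoint, start Z0 = {1, 2, 3, 4, 5, 7}, add states with every successor in Z. Z1 = {1, 2, 3, 4, 5, 6, 7}; fixed.
Sat(AF A[(alarm ∨ req) U req]) = {1, 2, 3, 4, 5, 6, 7}

{1, 2, 3, 4, 5, 6, 7}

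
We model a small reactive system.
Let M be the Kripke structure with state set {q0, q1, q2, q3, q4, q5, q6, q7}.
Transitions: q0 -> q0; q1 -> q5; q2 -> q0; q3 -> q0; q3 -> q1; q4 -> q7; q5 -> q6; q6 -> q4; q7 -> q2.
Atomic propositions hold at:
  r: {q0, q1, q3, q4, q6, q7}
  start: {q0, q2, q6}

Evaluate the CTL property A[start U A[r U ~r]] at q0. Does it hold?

Sat(~r) = {q2, q5}
A[r U ~r]: least fixpoint, start Z0 = Sat(~r) = {q2, q5}, add states in Sat(r) with every successor in Z. Z1 = {q1, q2, q5, q7}; Z2 = {q1, q2, q4, q5, q7}; Z3 = {q1, q2, q4, q5, q6, q7}; fixed.
Sat(A[r U ~r]) = {q1, q2, q4, q5, q6, q7}
A[start U A[r U ~r]]: least fixpoint, start Z0 = Sat(A[r U ~r]) = {q1, q2, q4, q5, q6, q7}, add states in Sat(start) with every successor in Z. Already a fixed point.
Sat(A[start U A[r U ~r]]) = {q1, q2, q4, q5, q6, q7}
q0 ∉ Sat(A[start U A[r U ~r]]) = {q1, q2, q4, q5, q6, q7}, so the formula does not hold at q0.

No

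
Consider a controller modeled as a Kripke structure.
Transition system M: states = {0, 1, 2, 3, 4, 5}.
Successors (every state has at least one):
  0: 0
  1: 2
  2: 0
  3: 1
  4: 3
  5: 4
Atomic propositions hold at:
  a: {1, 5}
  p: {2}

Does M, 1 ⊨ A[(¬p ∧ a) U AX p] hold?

Sat(¬p) = {0, 1, 3, 4, 5}
Sat(¬p ∧ a) = {1, 5}
Sat(AX p) = {s : every successor in {2}} = {1}
A[(¬p ∧ a) U AX p]: least fixpoint, start Z0 = Sat(AX p) = {1}, add states in Sat(¬p ∧ a) with every successor in Z. Already a fixed point.
Sat(A[(¬p ∧ a) U AX p]) = {1}
1 ∈ Sat(A[(¬p ∧ a) U AX p]) = {1}, so the formula holds at 1.

Yes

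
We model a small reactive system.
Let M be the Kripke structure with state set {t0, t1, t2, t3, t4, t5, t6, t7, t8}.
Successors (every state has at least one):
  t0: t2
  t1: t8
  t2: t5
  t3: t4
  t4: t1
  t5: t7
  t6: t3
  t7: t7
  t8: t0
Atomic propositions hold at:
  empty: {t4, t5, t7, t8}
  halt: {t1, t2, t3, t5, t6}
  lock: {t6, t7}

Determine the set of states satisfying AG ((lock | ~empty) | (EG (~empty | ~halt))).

{t7}

Sat(~empty) = {t0, t1, t2, t3, t6}
Sat(lock | ~empty) = {t0, t1, t2, t3, t6, t7}
Sat(~halt) = {t0, t4, t7, t8}
Sat(~empty | ~halt) = {t0, t1, t2, t3, t4, t6, t7, t8}
EG (~empty | ~halt): greatest fixpoint, start Z0 = {t0, t1, t2, t3, t4, t6, t7, t8}, keep only states in Sat with some successor in Z. Z1 = {t0, t1, t3, t4, t6, t7, t8}; Z2 = {t1, t3, t4, t6, t7, t8}; Z3 = {t1, t3, t4, t6, t7}; Z4 = {t3, t4, t6, t7}; Z5 = {t3, t6, t7}; Z6 = {t6, t7}; Z7 = {t7}; fixed.
Sat(EG (~empty | ~halt)) = {t7}
Sat((lock | ~empty) | (EG (~empty | ~halt))) = {t0, t1, t2, t3, t6, t7}
AG ((lock | ~empty) | (EG (~empty | ~halt))): greatest fixpoint, start Z0 = {t0, t1, t2, t3, t6, t7}, keep only states in Sat with every successor in Z. Z1 = {t0, t6, t7}; Z2 = {t7}; fixed.
Sat(AG ((lock | ~empty) | (EG (~empty | ~halt)))) = {t7}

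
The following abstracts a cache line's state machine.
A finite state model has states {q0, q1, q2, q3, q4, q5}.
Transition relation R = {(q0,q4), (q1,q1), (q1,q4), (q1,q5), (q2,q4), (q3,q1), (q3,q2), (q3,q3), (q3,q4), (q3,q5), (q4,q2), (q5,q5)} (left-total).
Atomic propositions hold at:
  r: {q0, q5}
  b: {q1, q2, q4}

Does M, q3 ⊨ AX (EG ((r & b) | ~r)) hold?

Sat(r & b) = ∅
Sat(~r) = {q1, q2, q3, q4}
Sat((r & b) | ~r) = {q1, q2, q3, q4}
EG ((r & b) | ~r): greatest fixpoint, start Z0 = {q1, q2, q3, q4}, keep only states in Sat with some successor in Z. Already a fixed point.
Sat(EG ((r & b) | ~r)) = {q1, q2, q3, q4}
Sat(AX (EG ((r & b) | ~r))) = {s : every successor in {q1, q2, q3, q4}} = {q0, q2, q4}
q3 ∉ Sat(AX (EG ((r & b) | ~r))) = {q0, q2, q4}, so the formula does not hold at q3.

No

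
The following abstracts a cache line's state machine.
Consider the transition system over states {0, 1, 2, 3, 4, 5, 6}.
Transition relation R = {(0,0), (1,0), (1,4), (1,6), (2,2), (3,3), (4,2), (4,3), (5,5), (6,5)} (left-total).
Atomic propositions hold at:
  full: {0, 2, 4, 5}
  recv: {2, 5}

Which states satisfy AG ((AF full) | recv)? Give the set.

AF full: least fixpoint, start Z0 = {0, 2, 4, 5}, add states with every successor in Z. Z1 = {0, 2, 4, 5, 6}; Z2 = {0, 1, 2, 4, 5, 6}; fixed.
Sat(AF full) = {0, 1, 2, 4, 5, 6}
Sat((AF full) | recv) = {0, 1, 2, 4, 5, 6}
AG ((AF full) | recv): greatest fixpoint, start Z0 = {0, 1, 2, 4, 5, 6}, keep only states in Sat with every successor in Z. Z1 = {0, 1, 2, 5, 6}; Z2 = {0, 2, 5, 6}; fixed.
Sat(AG ((AF full) | recv)) = {0, 2, 5, 6}

{0, 2, 5, 6}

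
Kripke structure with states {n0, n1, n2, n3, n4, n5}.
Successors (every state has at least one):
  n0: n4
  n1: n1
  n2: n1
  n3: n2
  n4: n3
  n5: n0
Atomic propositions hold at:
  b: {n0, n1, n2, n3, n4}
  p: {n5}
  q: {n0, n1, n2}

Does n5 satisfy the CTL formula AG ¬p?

Sat(¬p) = {n0, n1, n2, n3, n4}
AG ¬p: greatest fixpoint, start Z0 = {n0, n1, n2, n3, n4}, keep only states in Sat with every successor in Z. Already a fixed point.
Sat(AG ¬p) = {n0, n1, n2, n3, n4}
n5 ∉ Sat(AG ¬p) = {n0, n1, n2, n3, n4}, so the formula does not hold at n5.

No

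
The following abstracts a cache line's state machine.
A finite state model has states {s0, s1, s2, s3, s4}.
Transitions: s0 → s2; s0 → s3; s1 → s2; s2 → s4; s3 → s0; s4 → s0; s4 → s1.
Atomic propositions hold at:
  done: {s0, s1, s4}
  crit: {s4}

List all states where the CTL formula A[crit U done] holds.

A[crit U done]: least fixpoint, start Z0 = Sat(done) = {s0, s1, s4}, add states in Sat(crit) with every successor in Z. Already a fixed point.
Sat(A[crit U done]) = {s0, s1, s4}

{s0, s1, s4}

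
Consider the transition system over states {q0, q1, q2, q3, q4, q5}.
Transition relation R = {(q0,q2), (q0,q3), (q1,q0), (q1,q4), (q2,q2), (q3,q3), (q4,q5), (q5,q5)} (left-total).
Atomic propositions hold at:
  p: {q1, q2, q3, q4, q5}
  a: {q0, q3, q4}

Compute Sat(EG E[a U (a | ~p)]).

{q0, q3}

Sat(~p) = {q0}
Sat(a | ~p) = {q0, q3, q4}
E[a U (a | ~p)]: least fixpoint, start Z0 = Sat((a | ~p)) = {q0, q3, q4}, add states in Sat(a) with some successor in Z. Already a fixed point.
Sat(E[a U (a | ~p)]) = {q0, q3, q4}
EG E[a U (a | ~p)]: greatest fixpoint, start Z0 = {q0, q3, q4}, keep only states in Sat with some successor in Z. Z1 = {q0, q3}; fixed.
Sat(EG E[a U (a | ~p)]) = {q0, q3}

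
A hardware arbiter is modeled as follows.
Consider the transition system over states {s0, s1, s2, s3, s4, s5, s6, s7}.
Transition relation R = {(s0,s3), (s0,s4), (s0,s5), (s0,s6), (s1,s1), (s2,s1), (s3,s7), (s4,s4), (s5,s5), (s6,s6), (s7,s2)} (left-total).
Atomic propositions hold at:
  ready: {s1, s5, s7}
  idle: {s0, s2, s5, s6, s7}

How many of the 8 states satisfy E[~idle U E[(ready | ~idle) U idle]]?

Sat(~idle) = {s1, s3, s4}
Sat(ready | ~idle) = {s1, s3, s4, s5, s7}
E[(ready | ~idle) U idle]: least fixpoint, start Z0 = Sat(idle) = {s0, s2, s5, s6, s7}, add states in Sat(ready | ~idle) with some successor in Z. Z1 = {s0, s2, s3, s5, s6, s7}; fixed.
Sat(E[(ready | ~idle) U idle]) = {s0, s2, s3, s5, s6, s7}
E[~idle U E[(ready | ~idle) U idle]]: least fixpoint, start Z0 = Sat(E[(ready | ~idle) U idle]) = {s0, s2, s3, s5, s6, s7}, add states in Sat(~idle) with some successor in Z. Already a fixed point.
Sat(E[~idle U E[(ready | ~idle) U idle]]) = {s0, s2, s3, s5, s6, s7}
|Sat(E[~idle U E[(ready | ~idle) U idle]])| = |{s0, s2, s3, s5, s6, s7}| = 6.

6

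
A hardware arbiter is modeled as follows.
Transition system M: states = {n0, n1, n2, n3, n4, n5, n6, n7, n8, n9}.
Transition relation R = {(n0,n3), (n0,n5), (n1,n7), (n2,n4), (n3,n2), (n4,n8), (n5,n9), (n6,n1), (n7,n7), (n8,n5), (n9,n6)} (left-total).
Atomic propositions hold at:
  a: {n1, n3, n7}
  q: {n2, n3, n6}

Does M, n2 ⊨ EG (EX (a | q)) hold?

No

Sat(a | q) = {n1, n2, n3, n6, n7}
Sat(EX (a | q)) = {s : some successor in {n1, n2, n3, n6, n7}} = {n0, n1, n3, n6, n7, n9}
EG (EX (a | q)): greatest fixpoint, start Z0 = {n0, n1, n3, n6, n7, n9}, keep only states in Sat with some successor in Z. Z1 = {n0, n1, n6, n7, n9}; Z2 = {n1, n6, n7, n9}; fixed.
Sat(EG (EX (a | q))) = {n1, n6, n7, n9}
n2 ∉ Sat(EG (EX (a | q))) = {n1, n6, n7, n9}, so the formula does not hold at n2.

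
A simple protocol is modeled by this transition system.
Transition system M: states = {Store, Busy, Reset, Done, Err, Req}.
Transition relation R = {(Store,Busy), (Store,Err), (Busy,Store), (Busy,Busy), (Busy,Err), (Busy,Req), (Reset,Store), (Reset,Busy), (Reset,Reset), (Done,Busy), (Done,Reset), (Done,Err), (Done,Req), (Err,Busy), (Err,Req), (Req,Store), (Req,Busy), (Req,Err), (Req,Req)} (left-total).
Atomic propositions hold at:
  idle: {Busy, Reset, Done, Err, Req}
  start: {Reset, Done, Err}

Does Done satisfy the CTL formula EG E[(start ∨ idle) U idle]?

Yes

Sat(start ∨ idle) = {Busy, Reset, Done, Err, Req}
E[(start ∨ idle) U idle]: least fixpoint, start Z0 = Sat(idle) = {Busy, Reset, Done, Err, Req}, add states in Sat(start ∨ idle) with some successor in Z. Already a fixed point.
Sat(E[(start ∨ idle) U idle]) = {Busy, Reset, Done, Err, Req}
EG E[(start ∨ idle) U idle]: greatest fixpoint, start Z0 = {Busy, Reset, Done, Err, Req}, keep only states in Sat with some successor in Z. Already a fixed point.
Sat(EG E[(start ∨ idle) U idle]) = {Busy, Reset, Done, Err, Req}
Done ∈ Sat(EG E[(start ∨ idle) U idle]) = {Busy, Reset, Done, Err, Req}, so the formula holds at Done.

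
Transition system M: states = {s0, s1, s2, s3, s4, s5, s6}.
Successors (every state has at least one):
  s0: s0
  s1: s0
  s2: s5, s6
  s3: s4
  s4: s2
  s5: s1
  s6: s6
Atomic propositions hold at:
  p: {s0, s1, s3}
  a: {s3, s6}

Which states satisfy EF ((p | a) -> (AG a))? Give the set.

Sat(p | a) = {s0, s1, s3, s6}
AG a: greatest fixpoint, start Z0 = {s3, s6}, keep only states in Sat with every successor in Z. Z1 = {s6}; fixed.
Sat(AG a) = {s6}
Sat((p | a) -> (AG a)) = {s2, s4, s5, s6}
EF ((p | a) -> (AG a)): least fixpoint, start Z0 = {s2, s4, s5, s6}, add states with some successor in Z. Z1 = {s2, s3, s4, s5, s6}; fixed.
Sat(EF ((p | a) -> (AG a))) = {s2, s3, s4, s5, s6}

{s2, s3, s4, s5, s6}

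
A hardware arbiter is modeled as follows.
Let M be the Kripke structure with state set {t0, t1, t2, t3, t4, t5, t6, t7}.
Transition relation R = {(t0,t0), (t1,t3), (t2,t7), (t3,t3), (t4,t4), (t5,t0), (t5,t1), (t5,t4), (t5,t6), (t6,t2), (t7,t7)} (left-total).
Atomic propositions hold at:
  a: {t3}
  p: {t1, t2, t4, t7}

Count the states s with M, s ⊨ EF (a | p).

7

Sat(a | p) = {t1, t2, t3, t4, t7}
EF (a | p): least fixpoint, start Z0 = {t1, t2, t3, t4, t7}, add states with some successor in Z. Z1 = {t1, t2, t3, t4, t5, t6, t7}; fixed.
Sat(EF (a | p)) = {t1, t2, t3, t4, t5, t6, t7}
|Sat(EF (a | p))| = |{t1, t2, t3, t4, t5, t6, t7}| = 7.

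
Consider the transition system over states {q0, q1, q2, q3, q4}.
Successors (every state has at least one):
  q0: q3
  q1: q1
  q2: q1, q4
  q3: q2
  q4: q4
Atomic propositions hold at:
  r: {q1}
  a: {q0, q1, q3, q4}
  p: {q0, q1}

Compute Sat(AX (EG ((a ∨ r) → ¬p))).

Sat(a ∨ r) = {q0, q1, q3, q4}
Sat(¬p) = {q2, q3, q4}
Sat((a ∨ r) → ¬p) = {q2, q3, q4}
EG ((a ∨ r) → ¬p): greatest fixpoint, start Z0 = {q2, q3, q4}, keep only states in Sat with some successor in Z. Already a fixed point.
Sat(EG ((a ∨ r) → ¬p)) = {q2, q3, q4}
Sat(AX (EG ((a ∨ r) → ¬p))) = {s : every successor in {q2, q3, q4}} = {q0, q3, q4}

{q0, q3, q4}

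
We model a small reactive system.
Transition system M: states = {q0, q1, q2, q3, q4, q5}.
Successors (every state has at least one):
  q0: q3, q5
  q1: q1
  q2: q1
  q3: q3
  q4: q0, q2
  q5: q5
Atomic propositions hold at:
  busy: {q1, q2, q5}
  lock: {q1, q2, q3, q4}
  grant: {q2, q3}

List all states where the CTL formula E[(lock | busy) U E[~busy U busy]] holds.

Sat(lock | busy) = {q1, q2, q3, q4, q5}
Sat(~busy) = {q0, q3, q4}
E[~busy U busy]: least fixpoint, start Z0 = Sat(busy) = {q1, q2, q5}, add states in Sat(~busy) with some successor in Z. Z1 = {q0, q1, q2, q4, q5}; fixed.
Sat(E[~busy U busy]) = {q0, q1, q2, q4, q5}
E[(lock | busy) U E[~busy U busy]]: least fixpoint, start Z0 = Sat(E[~busy U busy]) = {q0, q1, q2, q4, q5}, add states in Sat(lock | busy) with some successor in Z. Already a fixed point.
Sat(E[(lock | busy) U E[~busy U busy]]) = {q0, q1, q2, q4, q5}

{q0, q1, q2, q4, q5}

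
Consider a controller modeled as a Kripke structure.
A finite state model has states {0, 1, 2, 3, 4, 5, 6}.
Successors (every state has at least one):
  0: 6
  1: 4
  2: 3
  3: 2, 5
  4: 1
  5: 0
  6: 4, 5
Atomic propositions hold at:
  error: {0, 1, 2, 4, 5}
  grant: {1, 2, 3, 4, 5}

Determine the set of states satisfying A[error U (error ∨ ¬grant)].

{0, 1, 2, 4, 5, 6}

Sat(¬grant) = {0, 6}
Sat(error ∨ ¬grant) = {0, 1, 2, 4, 5, 6}
A[error U (error ∨ ¬grant)]: least fixpoint, start Z0 = Sat((error ∨ ¬grant)) = {0, 1, 2, 4, 5, 6}, add states in Sat(error) with every successor in Z. Already a fixed point.
Sat(A[error U (error ∨ ¬grant)]) = {0, 1, 2, 4, 5, 6}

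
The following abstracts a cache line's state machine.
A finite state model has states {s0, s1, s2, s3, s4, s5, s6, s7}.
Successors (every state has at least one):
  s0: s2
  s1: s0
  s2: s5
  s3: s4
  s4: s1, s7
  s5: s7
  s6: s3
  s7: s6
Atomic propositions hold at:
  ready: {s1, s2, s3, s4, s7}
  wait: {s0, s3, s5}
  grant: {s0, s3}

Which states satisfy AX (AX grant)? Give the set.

Sat(AX grant) = {s : every successor in {s0, s3}} = {s1, s6}
Sat(AX (AX grant)) = {s : every successor in {s1, s6}} = {s7}

{s7}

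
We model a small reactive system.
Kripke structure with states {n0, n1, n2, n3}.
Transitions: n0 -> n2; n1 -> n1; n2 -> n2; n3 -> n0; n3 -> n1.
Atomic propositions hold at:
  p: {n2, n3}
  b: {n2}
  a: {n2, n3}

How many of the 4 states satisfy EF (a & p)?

Sat(a & p) = {n2, n3}
EF (a & p): least fixpoint, start Z0 = {n2, n3}, add states with some successor in Z. Z1 = {n0, n2, n3}; fixed.
Sat(EF (a & p)) = {n0, n2, n3}
|Sat(EF (a & p))| = |{n0, n2, n3}| = 3.

3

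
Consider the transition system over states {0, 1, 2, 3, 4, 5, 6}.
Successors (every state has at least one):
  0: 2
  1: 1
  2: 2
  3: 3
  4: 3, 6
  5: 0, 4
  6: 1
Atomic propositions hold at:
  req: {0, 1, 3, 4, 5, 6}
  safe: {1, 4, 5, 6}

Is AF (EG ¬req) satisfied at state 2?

Sat(¬req) = {2}
EG ¬req: greatest fixpoint, start Z0 = {2}, keep only states in Sat with some successor in Z. Already a fixed point.
Sat(EG ¬req) = {2}
AF (EG ¬req): least fixpoint, start Z0 = {2}, add states with every successor in Z. Z1 = {0, 2}; fixed.
Sat(AF (EG ¬req)) = {0, 2}
2 ∈ Sat(AF (EG ¬req)) = {0, 2}, so the formula holds at 2.

Yes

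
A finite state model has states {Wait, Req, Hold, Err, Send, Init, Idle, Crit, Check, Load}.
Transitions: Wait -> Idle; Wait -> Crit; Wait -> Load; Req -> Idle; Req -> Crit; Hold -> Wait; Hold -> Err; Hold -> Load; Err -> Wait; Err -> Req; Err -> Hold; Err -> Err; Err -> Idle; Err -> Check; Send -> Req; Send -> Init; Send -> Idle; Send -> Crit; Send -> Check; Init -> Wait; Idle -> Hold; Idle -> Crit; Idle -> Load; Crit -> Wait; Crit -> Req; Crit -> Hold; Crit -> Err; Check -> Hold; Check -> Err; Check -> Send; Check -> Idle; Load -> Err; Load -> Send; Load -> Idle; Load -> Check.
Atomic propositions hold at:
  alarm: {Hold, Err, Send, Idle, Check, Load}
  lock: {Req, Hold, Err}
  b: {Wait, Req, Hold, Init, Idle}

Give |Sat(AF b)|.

5

AF b: least fixpoint, start Z0 = {Wait, Req, Hold, Init, Idle}, add states with every successor in Z. Already a fixed point.
Sat(AF b) = {Wait, Req, Hold, Init, Idle}
|Sat(AF b)| = |{Wait, Req, Hold, Init, Idle}| = 5.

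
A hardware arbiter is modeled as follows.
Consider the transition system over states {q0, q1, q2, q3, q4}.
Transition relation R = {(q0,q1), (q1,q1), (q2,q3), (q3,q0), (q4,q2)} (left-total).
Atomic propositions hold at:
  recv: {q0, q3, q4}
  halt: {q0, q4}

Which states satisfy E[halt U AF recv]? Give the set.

{q0, q2, q3, q4}

AF recv: least fixpoint, start Z0 = {q0, q3, q4}, add states with every successor in Z. Z1 = {q0, q2, q3, q4}; fixed.
Sat(AF recv) = {q0, q2, q3, q4}
E[halt U AF recv]: least fixpoint, start Z0 = Sat(AF recv) = {q0, q2, q3, q4}, add states in Sat(halt) with some successor in Z. Already a fixed point.
Sat(E[halt U AF recv]) = {q0, q2, q3, q4}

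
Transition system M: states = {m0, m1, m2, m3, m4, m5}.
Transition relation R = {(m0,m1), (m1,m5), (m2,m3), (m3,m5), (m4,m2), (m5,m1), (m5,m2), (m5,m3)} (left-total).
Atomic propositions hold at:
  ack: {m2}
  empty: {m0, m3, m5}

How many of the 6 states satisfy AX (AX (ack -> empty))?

4

Sat(ack -> empty) = {m0, m1, m3, m4, m5}
Sat(AX (ack -> empty)) = {s : every successor in {m0, m1, m3, m4, m5}} = {m0, m1, m2, m3}
Sat(AX (AX (ack -> empty))) = {s : every successor in {m0, m1, m2, m3}} = {m0, m2, m4, m5}
|Sat(AX (AX (ack -> empty)))| = |{m0, m2, m4, m5}| = 4.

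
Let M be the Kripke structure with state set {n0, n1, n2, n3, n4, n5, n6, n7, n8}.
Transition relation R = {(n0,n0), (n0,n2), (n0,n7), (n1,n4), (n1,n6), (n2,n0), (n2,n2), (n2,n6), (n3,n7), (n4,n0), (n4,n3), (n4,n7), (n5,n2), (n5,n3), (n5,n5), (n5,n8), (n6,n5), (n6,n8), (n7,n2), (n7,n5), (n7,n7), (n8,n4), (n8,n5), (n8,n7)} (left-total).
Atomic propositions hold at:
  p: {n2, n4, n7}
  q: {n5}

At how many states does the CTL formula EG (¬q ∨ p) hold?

8

Sat(¬q) = {n0, n1, n2, n3, n4, n6, n7, n8}
Sat(¬q ∨ p) = {n0, n1, n2, n3, n4, n6, n7, n8}
EG (¬q ∨ p): greatest fixpoint, start Z0 = {n0, n1, n2, n3, n4, n6, n7, n8}, keep only states in Sat with some successor in Z. Already a fixed point.
Sat(EG (¬q ∨ p)) = {n0, n1, n2, n3, n4, n6, n7, n8}
|Sat(EG (¬q ∨ p))| = |{n0, n1, n2, n3, n4, n6, n7, n8}| = 8.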